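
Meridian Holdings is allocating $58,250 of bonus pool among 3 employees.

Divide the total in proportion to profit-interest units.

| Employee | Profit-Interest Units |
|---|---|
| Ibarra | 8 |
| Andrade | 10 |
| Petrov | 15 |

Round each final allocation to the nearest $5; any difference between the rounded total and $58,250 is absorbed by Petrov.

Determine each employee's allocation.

Ibarra: $14,120 | Andrade: $17,650 | Petrov: $26,480

Total profit-interest units = 33.
Proportional shares: Ibarra 8/33 × $58,250 = 14,121.21; Andrade 10/33 × $58,250 = 17,651.52; Petrov 15/33 × $58,250 = 26,477.27.
After rounding ($5): Ibarra $14,120; Andrade $17,650; Petrov $26,475. Sum = $58,245.
Difference $58,250 − $58,245 = +$5 applied to Petrov: Petrov becomes $26,480.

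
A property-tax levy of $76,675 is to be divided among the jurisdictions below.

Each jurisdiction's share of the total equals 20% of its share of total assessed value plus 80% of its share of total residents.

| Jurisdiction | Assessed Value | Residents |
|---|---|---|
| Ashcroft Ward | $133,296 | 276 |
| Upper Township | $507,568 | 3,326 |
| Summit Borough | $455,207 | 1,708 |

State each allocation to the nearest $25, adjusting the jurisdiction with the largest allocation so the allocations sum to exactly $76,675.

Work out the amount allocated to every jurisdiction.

Totals — assessed value 1,096,071, residents 5,310.
Composite weights (20% assessed value + 80% residents): Ashcroft Ward 0.0659; Upper Township 0.5937; Summit Borough 0.3404.
Raw shares: Ashcroft Ward 5,053.22; Upper Township 45,522.57; Summit Borough 26,099.20.
After rounding ($25): Ashcroft Ward $5,050; Upper Township $45,525; Summit Borough $26,100. Sum = $76,675.
No rounding difference to absorb.

Ashcroft Ward: $5,050 | Upper Township: $45,525 | Summit Borough: $26,100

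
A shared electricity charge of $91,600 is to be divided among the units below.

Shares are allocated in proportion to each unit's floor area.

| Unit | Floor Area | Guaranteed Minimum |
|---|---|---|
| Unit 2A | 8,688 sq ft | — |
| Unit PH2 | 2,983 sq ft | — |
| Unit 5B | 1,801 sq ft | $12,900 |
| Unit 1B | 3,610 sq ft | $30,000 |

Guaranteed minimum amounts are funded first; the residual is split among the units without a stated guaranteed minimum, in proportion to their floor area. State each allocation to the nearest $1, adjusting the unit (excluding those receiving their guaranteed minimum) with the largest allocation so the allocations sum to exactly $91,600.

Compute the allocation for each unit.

Minimums first: Unit 5B $12,900; Unit 1B $30,000. Balance $48,700.
Balance split over remaining floor area 11,671: Unit 2A 36,252.73 → $36,253; Unit PH2 12,447.27 → $12,447.

Unit 2A: $36,253 | Unit PH2: $12,447 | Unit 5B: $12,900 | Unit 1B: $30,000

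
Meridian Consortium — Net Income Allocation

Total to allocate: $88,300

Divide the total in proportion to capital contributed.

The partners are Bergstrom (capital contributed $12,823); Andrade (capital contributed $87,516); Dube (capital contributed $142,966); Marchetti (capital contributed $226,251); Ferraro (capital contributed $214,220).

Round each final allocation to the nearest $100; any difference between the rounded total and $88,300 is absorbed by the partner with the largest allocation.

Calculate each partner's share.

Total capital contributed = 683,776.
Proportional shares: Bergstrom 12,823/683,776 × $88,300 = 1,655.91; Andrade 87,516/683,776 × $88,300 = 11,301.45; Dube 142,966/683,776 × $88,300 = 18,462.04; Marchetti 226,251/683,776 × $88,300 = 29,217.12; Ferraro 214,220/683,776 × $88,300 = 27,663.48.
After rounding ($100): Bergstrom $1,700; Andrade $11,300; Dube $18,500; Marchetti $29,200; Ferraro $27,700. Sum = $88,400.
Difference $88,300 − $88,400 = −$100 applied to largest allocation (Marchetti): Marchetti becomes $29,100.

Bergstrom: $1,700 · Andrade: $11,300 · Dube: $18,500 · Marchetti: $29,100 · Ferraro: $27,700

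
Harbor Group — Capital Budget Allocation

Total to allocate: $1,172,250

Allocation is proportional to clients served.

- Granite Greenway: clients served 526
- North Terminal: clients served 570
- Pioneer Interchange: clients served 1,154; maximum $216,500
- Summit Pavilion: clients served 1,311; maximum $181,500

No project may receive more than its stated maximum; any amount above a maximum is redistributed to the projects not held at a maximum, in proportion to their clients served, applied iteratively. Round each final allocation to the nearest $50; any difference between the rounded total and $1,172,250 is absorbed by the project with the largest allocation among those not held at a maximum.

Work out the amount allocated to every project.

Combined clients served = 3,561.
Pro-rata shares before constraints: Granite Greenway 173,154.59; North Terminal 187,639.01; Pioneer Interchange 379,886.69; Summit Pavilion 431,569.71.
Capped: Pioneer Interchange ($216,500), Summit Pavilion ($181,500); remaining pool $774,250 reallocated over remaining clients served 1,096.
Redistributed shares: Granite Greenway 371,583.49 → $371,600; North Terminal 402,666.51 → $402,650.

Granite Greenway: $371,600 · North Terminal: $402,650 · Pioneer Interchange: $216,500 · Summit Pavilion: $181,500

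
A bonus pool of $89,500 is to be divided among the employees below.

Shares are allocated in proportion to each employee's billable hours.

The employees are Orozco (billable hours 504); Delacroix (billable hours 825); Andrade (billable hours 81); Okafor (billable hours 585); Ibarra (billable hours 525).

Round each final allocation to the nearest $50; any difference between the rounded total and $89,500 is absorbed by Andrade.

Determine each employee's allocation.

Orozco: $17,900 | Delacroix: $29,300 | Andrade: $2,850 | Okafor: $20,800 | Ibarra: $18,650

Billable hours total: 2,520.
Proportional shares: Orozco 504/2,520 × $89,500 = 17,900.00; Delacroix 825/2,520 × $89,500 = 29,300.60; Andrade 81/2,520 × $89,500 = 2,876.79; Okafor 585/2,520 × $89,500 = 20,776.79; Ibarra 525/2,520 × $89,500 = 18,645.83.
After rounding ($50): Orozco $17,900; Delacroix $29,300; Andrade $2,900; Okafor $20,800; Ibarra $18,650. Sum = $89,550.
Difference $89,500 − $89,550 = −$50 applied to Andrade: Andrade becomes $2,850.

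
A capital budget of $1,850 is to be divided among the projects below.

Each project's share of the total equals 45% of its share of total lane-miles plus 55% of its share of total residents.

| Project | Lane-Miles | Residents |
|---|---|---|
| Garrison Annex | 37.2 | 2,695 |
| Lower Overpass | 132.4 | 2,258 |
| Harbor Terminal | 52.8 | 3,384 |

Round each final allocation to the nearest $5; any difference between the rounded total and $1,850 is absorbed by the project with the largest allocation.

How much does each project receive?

Garrison Annex: $470 · Lower Overpass: $770 · Harbor Terminal: $610

Lane-miles total 222.4; residents total 8,337.
Composite weights (45% lane-miles + 55% residents): Garrison Annex 0.2531; Lower Overpass 0.4169; Harbor Terminal 0.3301.
Raw shares: Garrison Annex 468.16; Lower Overpass 771.19; Harbor Terminal 610.65.
At nearest $5: Garrison Annex $470; Lower Overpass $770; Harbor Terminal $610. Sum = $1,850.
No rounding difference to absorb.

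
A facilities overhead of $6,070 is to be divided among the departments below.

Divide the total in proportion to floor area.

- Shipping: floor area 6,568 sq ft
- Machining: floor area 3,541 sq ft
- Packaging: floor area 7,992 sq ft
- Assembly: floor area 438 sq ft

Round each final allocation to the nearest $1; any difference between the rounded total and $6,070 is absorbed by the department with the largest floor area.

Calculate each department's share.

Shipping: $2,150; Machining: $1,159; Packaging: $2,618; Assembly: $143

Combined floor area = 18,539.
Pro-rata amounts: Shipping 6,568/18,539 × $6,070 = 2,150.48; Machining 3,541/18,539 × $6,070 = 1,159.39; Packaging 7,992/18,539 × $6,070 = 2,616.72; Assembly 438/18,539 × $6,070 = 143.41.
After rounding ($1): Shipping $2,150; Machining $1,159; Packaging $2,617; Assembly $143. Sum = $6,069.
Difference $6,070 − $6,069 = +$1 applied to largest floor area (Packaging): Packaging becomes $2,618.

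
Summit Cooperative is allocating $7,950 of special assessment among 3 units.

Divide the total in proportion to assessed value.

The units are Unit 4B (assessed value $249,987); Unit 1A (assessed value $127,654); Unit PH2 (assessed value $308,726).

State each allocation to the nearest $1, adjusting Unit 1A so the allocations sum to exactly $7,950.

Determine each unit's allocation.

Total assessed value = 686,367.
Raw shares: Unit 4B 249,987/686,367 × $7,950 = 2,895.53; Unit 1A 127,654/686,367 × $7,950 = 1,478.58; Unit PH2 308,726/686,367 × $7,950 = 3,575.89.
At nearest $1: Unit 4B $2,896; Unit 1A $1,479; Unit PH2 $3,576. Sum = $7,951.
Difference $7,950 − $7,951 = −$1 applied to Unit 1A: Unit 1A becomes $1,478.

Unit 4B: $2,896 | Unit 1A: $1,478 | Unit PH2: $3,576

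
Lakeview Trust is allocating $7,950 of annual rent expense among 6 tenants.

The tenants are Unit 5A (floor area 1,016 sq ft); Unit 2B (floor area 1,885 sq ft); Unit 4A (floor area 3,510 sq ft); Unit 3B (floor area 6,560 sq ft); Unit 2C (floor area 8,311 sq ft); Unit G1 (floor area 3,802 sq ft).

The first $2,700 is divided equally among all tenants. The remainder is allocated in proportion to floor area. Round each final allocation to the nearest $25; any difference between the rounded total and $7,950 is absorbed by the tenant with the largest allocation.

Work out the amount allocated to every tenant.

First tranche $2,700 split equally: $450 each.
Remainder $5,250 by floor area (total 25,084): Unit 5A 212.65 → $225; Unit 2B 394.52 → $400; Unit 4A 734.63 → $725; Unit 3B 1,372.99 → $1,375; Unit 2C 1,739.47 → $1,750; Unit G1 795.75 → $800.
Rounding difference −$25 on remainder applied to Unit 2C.
Totals: Unit 5A $450 + $225 = $675; Unit 2B $450 + $400 = $850; Unit 4A $450 + $725 = $1,175; Unit 3B $450 + $1,375 = $1,825; Unit 2C $450 + $1,725 = $2,175; Unit G1 $450 + $800 = $1,250.

Unit 5A: $675 | Unit 2B: $850 | Unit 4A: $1,175 | Unit 3B: $1,825 | Unit 2C: $2,175 | Unit G1: $1,250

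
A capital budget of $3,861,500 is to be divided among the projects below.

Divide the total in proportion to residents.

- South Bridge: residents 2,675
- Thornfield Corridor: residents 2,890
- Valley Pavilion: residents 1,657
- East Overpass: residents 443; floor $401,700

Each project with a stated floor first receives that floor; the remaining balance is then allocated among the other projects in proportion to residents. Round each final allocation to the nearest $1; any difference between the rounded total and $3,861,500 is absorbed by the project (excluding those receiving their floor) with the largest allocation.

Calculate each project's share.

South Bridge: $1,281,496 | Thornfield Corridor: $1,384,495 | Valley Pavilion: $793,809 | East Overpass: $401,700

Guaranteed amounts: East Overpass $401,700. Remaining pool $3,459,800.
Remaining pool split over remaining residents 7,222: South Bridge 1,281,496.12 → $1,281,496; Thornfield Corridor 1,384,494.88 → $1,384,495; Valley Pavilion 793,809.00 → $793,809.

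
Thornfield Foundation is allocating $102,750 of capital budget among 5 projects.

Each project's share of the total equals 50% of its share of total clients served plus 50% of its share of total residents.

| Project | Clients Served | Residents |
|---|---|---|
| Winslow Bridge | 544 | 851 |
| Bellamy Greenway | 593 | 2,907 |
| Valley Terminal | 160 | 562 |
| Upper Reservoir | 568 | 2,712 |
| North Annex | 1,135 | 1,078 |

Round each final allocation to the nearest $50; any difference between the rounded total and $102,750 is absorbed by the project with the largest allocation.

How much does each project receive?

Clients served total 3,000; residents total 8,110.
Composite weights (50% clients served + 50% residents): Winslow Bridge 0.1431; Bellamy Greenway 0.2781; Valley Terminal 0.0613; Upper Reservoir 0.2619; North Annex 0.2556.
Proportional shares: Winslow Bridge 14,706.89; Bellamy Greenway 28,570.31; Valley Terminal 6,300.14; Upper Reservoir 26,906.90; North Annex 26,265.76.
Rounded to nearest $50: Winslow Bridge $14,700; Bellamy Greenway $28,550; Valley Terminal $6,300; Upper Reservoir $26,900; North Annex $26,250. Sum = $102,700.
Difference $102,750 − $102,700 = +$50 applied to largest allocation (Bellamy Greenway): Bellamy Greenway becomes $28,600.

Winslow Bridge: $14,700 | Bellamy Greenway: $28,600 | Valley Terminal: $6,300 | Upper Reservoir: $26,900 | North Annex: $26,250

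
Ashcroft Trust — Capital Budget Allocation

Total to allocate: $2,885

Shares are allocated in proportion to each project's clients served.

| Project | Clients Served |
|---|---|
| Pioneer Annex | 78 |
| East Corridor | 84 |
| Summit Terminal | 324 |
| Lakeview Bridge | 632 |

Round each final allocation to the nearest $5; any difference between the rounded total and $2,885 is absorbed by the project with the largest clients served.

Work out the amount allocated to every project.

Sum of clients served: 1,118.
Proportional shares: Pioneer Annex 78/1,118 × $2,885 = 201.28; East Corridor 84/1,118 × $2,885 = 216.76; Summit Terminal 324/1,118 × $2,885 = 836.08; Lakeview Bridge 632/1,118 × $2,885 = 1,630.88.
Rounded to nearest $5: Pioneer Annex $200; East Corridor $215; Summit Terminal $835; Lakeview Bridge $1,630. Sum = $2,880.
Difference $2,885 − $2,880 = +$5 applied to largest clients served (Lakeview Bridge): Lakeview Bridge becomes $1,635.

Pioneer Annex: $200; East Corridor: $215; Summit Terminal: $835; Lakeview Bridge: $1,635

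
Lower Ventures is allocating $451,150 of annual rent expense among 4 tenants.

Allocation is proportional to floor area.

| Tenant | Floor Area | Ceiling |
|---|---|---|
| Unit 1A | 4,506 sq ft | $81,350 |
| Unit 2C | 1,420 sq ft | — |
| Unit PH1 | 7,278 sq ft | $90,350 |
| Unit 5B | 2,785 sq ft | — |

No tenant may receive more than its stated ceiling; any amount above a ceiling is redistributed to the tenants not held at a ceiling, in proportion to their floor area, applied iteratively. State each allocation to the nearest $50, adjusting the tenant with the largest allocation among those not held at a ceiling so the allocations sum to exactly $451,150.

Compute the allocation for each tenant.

Floor area total: 15,989.
Pro-rata shares before constraints: Unit 1A 127,142.53; Unit 2C 40,067.11; Unit PH1 205,358.04; Unit 5B 78,582.32.
Cap binds for Unit 1A ($81,350), Unit PH1 ($90,350); balance $279,450 reallocated over remaining floor area 4,205.
Remaining shares: Unit 2C 94,368.37 → $94,350; Unit 5B 185,081.63 → $185,100.

Unit 1A: $81,350; Unit 2C: $94,350; Unit PH1: $90,350; Unit 5B: $185,100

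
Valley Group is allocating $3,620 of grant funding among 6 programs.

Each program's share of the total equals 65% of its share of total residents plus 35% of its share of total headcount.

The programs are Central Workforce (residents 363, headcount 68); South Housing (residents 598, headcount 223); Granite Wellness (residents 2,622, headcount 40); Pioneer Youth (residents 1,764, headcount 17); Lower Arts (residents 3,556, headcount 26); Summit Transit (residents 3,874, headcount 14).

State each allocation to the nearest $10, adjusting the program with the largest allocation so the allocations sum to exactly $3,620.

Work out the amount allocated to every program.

Residents total 12,777; headcount total 388.
Blended shares (65% residents + 35% headcount): Central Workforce 0.0798; South Housing 0.2316; Granite Wellness 0.1695; Pioneer Youth 0.1051; Lower Arts 0.2044; Summit Transit 0.2097.
Proportional shares: Central Workforce 288.90; South Housing 838.33; Granite Wellness 613.48; Pioneer Youth 380.37; Lower Arts 739.77; Summit Transit 759.15.
Rounded to nearest $10: Central Workforce $290; South Housing $840; Granite Wellness $610; Pioneer Youth $380; Lower Arts $740; Summit Transit $760. Sum = $3,620.
Rounded total matches; no reconciliation needed.

Central Workforce: $290 · South Housing: $840 · Granite Wellness: $610 · Pioneer Youth: $380 · Lower Arts: $740 · Summit Transit: $760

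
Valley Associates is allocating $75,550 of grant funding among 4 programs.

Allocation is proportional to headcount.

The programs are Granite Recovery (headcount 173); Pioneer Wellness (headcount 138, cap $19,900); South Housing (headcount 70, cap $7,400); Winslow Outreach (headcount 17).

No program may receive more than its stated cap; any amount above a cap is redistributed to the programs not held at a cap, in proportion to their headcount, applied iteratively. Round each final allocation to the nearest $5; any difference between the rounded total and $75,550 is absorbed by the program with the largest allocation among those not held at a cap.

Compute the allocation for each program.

Sum of headcount: 398.
Pro-rata shares before constraints: Granite Recovery 32,839.57; Pioneer Wellness 26,195.73; South Housing 13,287.69; Winslow Outreach 3,227.01.
Capped: Pioneer Wellness ($19,900), South Housing ($7,400); balance $48,250 reallocated over remaining headcount 190.
Shares after redistribution: Granite Recovery 43,932.89 → $43,935; Winslow Outreach 4,317.11 → $4,315.

Granite Recovery: $43,935 | Pioneer Wellness: $19,900 | South Housing: $7,400 | Winslow Outreach: $4,315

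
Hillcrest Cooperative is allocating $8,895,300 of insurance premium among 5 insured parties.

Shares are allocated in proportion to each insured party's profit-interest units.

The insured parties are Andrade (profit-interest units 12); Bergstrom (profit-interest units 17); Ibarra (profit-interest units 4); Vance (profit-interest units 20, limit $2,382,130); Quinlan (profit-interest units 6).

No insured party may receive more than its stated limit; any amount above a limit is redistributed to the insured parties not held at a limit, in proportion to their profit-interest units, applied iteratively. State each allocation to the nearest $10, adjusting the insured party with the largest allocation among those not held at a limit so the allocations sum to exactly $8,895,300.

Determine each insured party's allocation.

Andrade: $2,004,050; Bergstrom: $2,839,070; Ibarra: $668,020; Vance: $2,382,130; Quinlan: $1,002,030

Total profit-interest units = 59.
Proportional shares (ignoring caps): Andrade 1,809,213.56; Bergstrom 2,563,052.54; Ibarra 603,071.19; Vance 3,015,355.93; Quinlan 904,606.78.
Held at cap: Vance ($2,382,130); residual $6,513,170 reallocated over remaining profit-interest units 39.
Remaining shares: Andrade 2,004,052.31 → $2,004,050; Bergstrom 2,839,074.10 → $2,839,070; Ibarra 668,017.44 → $668,020; Quinlan 1,002,026.15 → $1,002,030.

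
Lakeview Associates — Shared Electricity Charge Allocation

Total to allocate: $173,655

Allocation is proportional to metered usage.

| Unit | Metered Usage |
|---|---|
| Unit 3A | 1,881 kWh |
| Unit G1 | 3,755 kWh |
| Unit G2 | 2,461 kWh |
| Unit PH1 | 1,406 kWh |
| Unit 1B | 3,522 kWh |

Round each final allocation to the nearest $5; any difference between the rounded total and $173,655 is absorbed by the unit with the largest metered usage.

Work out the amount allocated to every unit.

Unit 3A: $25,080 · Unit G1: $50,065 · Unit G2: $32,810 · Unit PH1: $18,745 · Unit 1B: $46,955

Sum of metered usage: 1,881 + 3,755 + 2,461 + 1,406 + 3,522 = 13,025.
Raw shares: Unit 3A 25,078.32; Unit G1 50,063.30; Unit G2 32,811.13; Unit PH1 18,745.41; Unit 1B 46,956.85.
After rounding ($5): Unit 3A $25,080; Unit G1 $50,065; Unit G2 $32,810; Unit PH1 $18,745; Unit 1B $46,955. Sum = $173,655.
No rounding difference to absorb.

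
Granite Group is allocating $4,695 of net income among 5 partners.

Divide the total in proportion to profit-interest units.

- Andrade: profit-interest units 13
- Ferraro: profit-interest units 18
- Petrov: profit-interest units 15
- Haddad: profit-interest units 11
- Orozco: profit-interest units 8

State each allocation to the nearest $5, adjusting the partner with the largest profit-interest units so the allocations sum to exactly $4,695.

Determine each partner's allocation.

Andrade: $940 · Ferraro: $1,295 · Petrov: $1,085 · Haddad: $795 · Orozco: $580

Combined profit-interest units = 65.
Proportional shares: Andrade 13/65 × $4,695 = 939.00; Ferraro 18/65 × $4,695 = 1,300.15; Petrov 15/65 × $4,695 = 1,083.46; Haddad 11/65 × $4,695 = 794.54; Orozco 8/65 × $4,695 = 577.85.
After rounding ($5): Andrade $940; Ferraro $1,300; Petrov $1,085; Haddad $795; Orozco $580. Sum = $4,700.
Difference $4,695 − $4,700 = −$5 applied to largest profit-interest units (Ferraro): Ferraro becomes $1,295.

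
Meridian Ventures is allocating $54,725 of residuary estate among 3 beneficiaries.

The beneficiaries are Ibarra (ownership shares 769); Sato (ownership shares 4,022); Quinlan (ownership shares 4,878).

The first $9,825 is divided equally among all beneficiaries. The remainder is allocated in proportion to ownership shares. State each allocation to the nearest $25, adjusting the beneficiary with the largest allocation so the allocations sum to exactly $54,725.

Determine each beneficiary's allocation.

Ibarra: $6,850; Sato: $21,950; Quinlan: $25,925

$9,825 shared equally gives $3,275 per beneficiary.
Remainder $44,900 by ownership shares (total 9,669): Ibarra 3,571.01 → $3,575; Sato 18,676.99 → $18,675; Quinlan 22,652.00 → $22,650.
Totals: Ibarra $3,275 + $3,575 = $6,850; Sato $3,275 + $18,675 = $21,950; Quinlan $3,275 + $22,650 = $25,925.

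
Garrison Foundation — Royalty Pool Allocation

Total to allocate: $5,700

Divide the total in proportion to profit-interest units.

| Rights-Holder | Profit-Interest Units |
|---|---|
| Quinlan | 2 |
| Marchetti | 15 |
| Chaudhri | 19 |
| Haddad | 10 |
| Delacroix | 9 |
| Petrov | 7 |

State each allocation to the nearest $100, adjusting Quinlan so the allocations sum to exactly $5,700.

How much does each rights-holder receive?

Total profit-interest units = 62.
Proportional shares: Quinlan 2/62 × $5,700 = 183.87; Marchetti 15/62 × $5,700 = 1,379.03; Chaudhri 19/62 × $5,700 = 1,746.77; Haddad 10/62 × $5,700 = 919.35; Delacroix 9/62 × $5,700 = 827.42; Petrov 7/62 × $5,700 = 643.55.
At nearest $100: Quinlan $200; Marchetti $1,400; Chaudhri $1,700; Haddad $900; Delacroix $800; Petrov $600. Sum = $5,600.
Difference $5,700 − $5,600 = +$100 applied to Quinlan: Quinlan becomes $300.

Quinlan: $300; Marchetti: $1,400; Chaudhri: $1,700; Haddad: $900; Delacroix: $800; Petrov: $600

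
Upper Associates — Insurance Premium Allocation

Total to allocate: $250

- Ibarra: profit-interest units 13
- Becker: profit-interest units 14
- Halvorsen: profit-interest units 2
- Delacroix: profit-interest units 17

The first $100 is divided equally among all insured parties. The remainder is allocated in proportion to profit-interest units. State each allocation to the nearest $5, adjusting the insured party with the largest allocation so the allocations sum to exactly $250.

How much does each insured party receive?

Ibarra: $65; Becker: $70; Halvorsen: $30; Delacroix: $85

First tranche $100 split equally: $25 each.
Remainder $150 by profit-interest units (total 46): Ibarra 42.39 → $40; Becker 45.65 → $45; Halvorsen 6.52 → $5; Delacroix 55.43 → $55.
Rounding difference +$5 on remainder applied to Delacroix.
Totals: Ibarra $25 + $40 = $65; Becker $25 + $45 = $70; Halvorsen $25 + $5 = $30; Delacroix $25 + $60 = $85.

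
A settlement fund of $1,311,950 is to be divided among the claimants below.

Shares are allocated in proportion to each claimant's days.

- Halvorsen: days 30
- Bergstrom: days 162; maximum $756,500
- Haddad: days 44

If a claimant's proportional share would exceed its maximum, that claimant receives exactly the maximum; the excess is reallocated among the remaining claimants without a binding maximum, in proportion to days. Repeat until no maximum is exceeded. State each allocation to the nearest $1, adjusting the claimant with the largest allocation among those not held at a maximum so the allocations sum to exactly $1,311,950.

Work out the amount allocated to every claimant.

Halvorsen: $225,182 | Bergstrom: $756,500 | Haddad: $330,268

Combined days = 236.
Proportional shares (ignoring caps): Halvorsen 166,773.31; Bergstrom 900,575.85; Haddad 244,600.85.
Capped: Bergstrom ($756,500); remaining pool $555,450 reallocated over remaining days 74.
Redistributed shares: Halvorsen 225,182.43 → $225,182; Haddad 330,267.57 → $330,268.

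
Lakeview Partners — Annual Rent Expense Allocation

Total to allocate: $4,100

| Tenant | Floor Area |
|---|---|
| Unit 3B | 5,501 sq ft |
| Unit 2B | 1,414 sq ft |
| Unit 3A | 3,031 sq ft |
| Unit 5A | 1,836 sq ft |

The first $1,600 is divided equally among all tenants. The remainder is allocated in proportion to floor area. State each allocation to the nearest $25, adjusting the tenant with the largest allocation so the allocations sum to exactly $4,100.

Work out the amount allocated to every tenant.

Unit 3B: $1,550 | Unit 2B: $700 | Unit 3A: $1,050 | Unit 5A: $800

First tranche $1,600 split equally: $400 each.
Remainder $2,500 by floor area (total 11,782): Unit 3B 1,167.25 → $1,175; Unit 2B 300.03 → $300; Unit 3A 643.14 → $650; Unit 5A 389.58 → $400.
Rounding difference −$25 on remainder applied to Unit 3B.
Totals: Unit 3B $400 + $1,150 = $1,550; Unit 2B $400 + $300 = $700; Unit 3A $400 + $650 = $1,050; Unit 5A $400 + $400 = $800.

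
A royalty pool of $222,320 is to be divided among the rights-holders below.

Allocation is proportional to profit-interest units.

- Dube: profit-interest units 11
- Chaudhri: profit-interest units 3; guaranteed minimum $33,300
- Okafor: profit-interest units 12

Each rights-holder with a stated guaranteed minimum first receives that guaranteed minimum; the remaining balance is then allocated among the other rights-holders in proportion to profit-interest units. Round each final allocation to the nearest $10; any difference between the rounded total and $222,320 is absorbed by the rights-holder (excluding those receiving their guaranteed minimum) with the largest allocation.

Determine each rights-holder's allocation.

Dube: $90,400 | Chaudhri: $33,300 | Okafor: $98,620

Fund the minimums — Chaudhri $33,300. Balance $189,020.
Balance split over remaining profit-interest units 23: Dube 90,400.87 → $90,400; Okafor 98,619.13 → $98,620.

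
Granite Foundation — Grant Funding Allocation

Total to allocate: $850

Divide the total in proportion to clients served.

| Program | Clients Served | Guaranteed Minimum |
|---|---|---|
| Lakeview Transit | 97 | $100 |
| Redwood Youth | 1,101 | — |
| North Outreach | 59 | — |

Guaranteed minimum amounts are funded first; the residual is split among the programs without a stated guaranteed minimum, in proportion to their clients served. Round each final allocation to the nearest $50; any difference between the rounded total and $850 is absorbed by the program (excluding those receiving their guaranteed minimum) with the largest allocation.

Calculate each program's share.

Minimums first: Lakeview Transit $100. Balance $750.
Balance split over remaining clients served 1,160: Redwood Youth 711.85 → $700; North Outreach 38.15 → $50.

Lakeview Transit: $100 · Redwood Youth: $700 · North Outreach: $50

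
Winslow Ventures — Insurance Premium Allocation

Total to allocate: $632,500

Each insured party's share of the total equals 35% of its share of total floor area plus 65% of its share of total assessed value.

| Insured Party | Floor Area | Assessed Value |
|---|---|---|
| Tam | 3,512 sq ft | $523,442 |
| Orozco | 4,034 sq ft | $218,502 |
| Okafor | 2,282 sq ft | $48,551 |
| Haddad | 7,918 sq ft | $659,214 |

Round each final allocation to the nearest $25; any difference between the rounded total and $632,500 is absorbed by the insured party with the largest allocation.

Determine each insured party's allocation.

Tam: $192,250 · Orozco: $112,300 · Okafor: $42,225 · Haddad: $285,725

Totals — floor area 17,746, assessed value 1,449,709.
Blended shares (35% floor area + 65% assessed value): Tam 0.3040; Orozco 0.1775; Okafor 0.0668; Haddad 0.4517.
Unrounded shares: Tam 192,254.59; Orozco 112,287.99; Okafor 42,235.78; Haddad 285,721.64.
Rounded to nearest $25: Tam $192,250; Orozco $112,300; Okafor $42,225; Haddad $285,725. Sum = $632,500.
Rounded total matches; no reconciliation needed.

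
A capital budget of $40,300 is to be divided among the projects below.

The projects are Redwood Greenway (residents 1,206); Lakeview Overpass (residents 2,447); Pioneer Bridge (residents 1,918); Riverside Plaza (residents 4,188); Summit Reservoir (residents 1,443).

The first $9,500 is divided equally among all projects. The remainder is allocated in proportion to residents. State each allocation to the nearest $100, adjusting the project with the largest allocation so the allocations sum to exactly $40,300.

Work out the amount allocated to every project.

First tranche $9,500 split equally: $1,900 each.
Remainder $30,800 by residents (total 11,202): Redwood Greenway 3,315.91 → $3,300; Lakeview Overpass 6,728.05 → $6,700; Pioneer Bridge 5,273.56 → $5,300; Riverside Plaza 11,514.94 → $11,500; Summit Reservoir 3,967.54 → $4,000.
Totals: Redwood Greenway $1,900 + $3,300 = $5,200; Lakeview Overpass $1,900 + $6,700 = $8,600; Pioneer Bridge $1,900 + $5,300 = $7,200; Riverside Plaza $1,900 + $11,500 = $13,400; Summit Reservoir $1,900 + $4,000 = $5,900.

Redwood Greenway: $5,200; Lakeview Overpass: $8,600; Pioneer Bridge: $7,200; Riverside Plaza: $13,400; Summit Reservoir: $5,900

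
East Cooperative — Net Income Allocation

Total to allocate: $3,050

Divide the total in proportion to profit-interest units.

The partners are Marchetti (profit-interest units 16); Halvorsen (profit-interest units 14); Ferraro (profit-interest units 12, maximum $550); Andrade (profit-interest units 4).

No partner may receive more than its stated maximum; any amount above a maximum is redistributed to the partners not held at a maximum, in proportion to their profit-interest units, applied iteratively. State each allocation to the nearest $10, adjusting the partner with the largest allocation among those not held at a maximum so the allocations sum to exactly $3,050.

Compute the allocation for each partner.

Total profit-interest units = 46.
Proportional shares (ignoring caps): Marchetti 1,060.87; Halvorsen 928.26; Ferraro 795.65; Andrade 265.22.
Capped: Ferraro ($550); residual $2,500 reallocated over remaining profit-interest units 34.
Shares after redistribution: Marchetti 1,176.47 → $1,180; Halvorsen 1,029.41 → $1,030; Andrade 294.12 → $290.

Marchetti: $1,180 | Halvorsen: $1,030 | Ferraro: $550 | Andrade: $290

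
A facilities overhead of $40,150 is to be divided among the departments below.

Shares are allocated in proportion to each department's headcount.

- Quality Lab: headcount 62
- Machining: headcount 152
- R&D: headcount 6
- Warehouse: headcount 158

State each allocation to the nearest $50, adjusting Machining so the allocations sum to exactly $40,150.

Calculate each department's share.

Total headcount = 378.
Raw shares: Quality Lab 62/378 × $40,150 = 6,585.45; Machining 152/378 × $40,150 = 16,144.97; R&D 6/378 × $40,150 = 637.30; Warehouse 158/378 × $40,150 = 16,782.28.
Rounded to nearest $50: Quality Lab $6,600; Machining $16,150; R&D $650; Warehouse $16,800. Sum = $40,200.
Difference $40,150 − $40,200 = −$50 applied to Machining: Machining becomes $16,100.

Quality Lab: $6,600; Machining: $16,100; R&D: $650; Warehouse: $16,800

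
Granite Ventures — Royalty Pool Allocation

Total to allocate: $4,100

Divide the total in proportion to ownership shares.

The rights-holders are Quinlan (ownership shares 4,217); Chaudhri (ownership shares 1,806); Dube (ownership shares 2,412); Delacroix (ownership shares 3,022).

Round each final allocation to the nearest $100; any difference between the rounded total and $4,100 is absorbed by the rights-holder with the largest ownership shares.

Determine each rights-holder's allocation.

Ownership shares total: 4,217 + 1,806 + 2,412 + 3,022 = 11,457.
Proportional shares: Quinlan 1,509.09; Chaudhri 646.29; Dube 863.16; Delacroix 1,081.45.
Rounded to nearest $100: Quinlan $1,500; Chaudhri $600; Dube $900; Delacroix $1,100. Sum = $4,100.
Rounded total matches; no reconciliation needed.

Quinlan: $1,500 | Chaudhri: $600 | Dube: $900 | Delacroix: $1,100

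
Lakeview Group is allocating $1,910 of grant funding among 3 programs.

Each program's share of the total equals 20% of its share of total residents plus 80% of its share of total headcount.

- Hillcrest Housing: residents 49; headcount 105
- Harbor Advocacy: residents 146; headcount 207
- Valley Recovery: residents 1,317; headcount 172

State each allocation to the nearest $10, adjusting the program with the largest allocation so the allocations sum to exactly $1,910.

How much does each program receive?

Hillcrest Housing: $340 | Harbor Advocacy: $690 | Valley Recovery: $880

Totals — residents 1,512, headcount 484.
Combined weights (20% residents + 80% headcount): Hillcrest Housing 0.1800; Harbor Advocacy 0.3615; Valley Recovery 0.4585.
Unrounded shares: Hillcrest Housing 343.87; Harbor Advocacy 690.39; Valley Recovery 875.74.
Rounded to nearest $10: Hillcrest Housing $340; Harbor Advocacy $690; Valley Recovery $880. Sum = $1,910.
Rounded total matches; no reconciliation needed.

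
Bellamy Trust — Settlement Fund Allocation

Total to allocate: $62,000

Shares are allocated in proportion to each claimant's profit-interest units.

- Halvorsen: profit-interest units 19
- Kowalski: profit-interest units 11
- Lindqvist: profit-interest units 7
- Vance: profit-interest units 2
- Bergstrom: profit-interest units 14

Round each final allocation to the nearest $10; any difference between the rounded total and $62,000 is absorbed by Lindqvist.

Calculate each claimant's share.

Sum of profit-interest units: 53.
Raw shares: Halvorsen 19/53 × $62,000 = 22,226.42; Kowalski 11/53 × $62,000 = 12,867.92; Lindqvist 7/53 × $62,000 = 8,188.68; Vance 2/53 × $62,000 = 2,339.62; Bergstrom 14/53 × $62,000 = 16,377.36.
At nearest $10: Halvorsen $22,230; Kowalski $12,870; Lindqvist $8,190; Vance $2,340; Bergstrom $16,380. Sum = $62,010.
Difference $62,000 − $62,010 = −$10 applied to Lindqvist: Lindqvist becomes $8,180.

Halvorsen: $22,230 | Kowalski: $12,870 | Lindqvist: $8,180 | Vance: $2,340 | Bergstrom: $16,380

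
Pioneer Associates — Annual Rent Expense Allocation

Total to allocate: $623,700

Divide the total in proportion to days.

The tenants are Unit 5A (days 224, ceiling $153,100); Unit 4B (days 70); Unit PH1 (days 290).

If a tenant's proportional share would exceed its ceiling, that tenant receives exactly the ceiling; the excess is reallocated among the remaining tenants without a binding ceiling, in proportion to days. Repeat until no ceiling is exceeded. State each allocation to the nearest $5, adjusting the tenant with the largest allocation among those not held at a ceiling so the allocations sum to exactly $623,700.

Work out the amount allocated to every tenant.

Unit 5A: $153,100 | Unit 4B: $91,505 | Unit PH1: $379,095

Sum of days: 584.
Unconstrained shares: Unit 5A 239,227.40; Unit 4B 74,758.56; Unit PH1 309,714.04.
Capped: Unit 5A ($153,100); residual $470,600 reallocated over remaining days 360.
Remaining shares: Unit 4B 91,505.56 → $91,505; Unit PH1 379,094.44 → $379,095.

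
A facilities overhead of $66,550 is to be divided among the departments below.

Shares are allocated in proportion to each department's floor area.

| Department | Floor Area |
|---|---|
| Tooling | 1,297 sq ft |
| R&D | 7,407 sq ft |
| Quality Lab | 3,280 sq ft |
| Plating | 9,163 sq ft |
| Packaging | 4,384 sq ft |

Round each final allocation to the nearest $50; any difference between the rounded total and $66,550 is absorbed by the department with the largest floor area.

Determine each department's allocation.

Total floor area = 1,297 + 7,407 + 3,280 + 9,163 + 4,384 = 25,531.
Raw shares: Tooling 3,380.81; R&D 19,307.35; Quality Lab 8,549.76; Plating 23,884.60; Packaging 11,427.49.
At nearest $50: Tooling $3,400; R&D $19,300; Quality Lab $8,550; Plating $23,900; Packaging $11,450. Sum = $66,600.
Difference $66,550 − $66,600 = −$50 applied to largest floor area (Plating): Plating becomes $23,850.

Tooling: $3,400; R&D: $19,300; Quality Lab: $8,550; Plating: $23,850; Packaging: $11,450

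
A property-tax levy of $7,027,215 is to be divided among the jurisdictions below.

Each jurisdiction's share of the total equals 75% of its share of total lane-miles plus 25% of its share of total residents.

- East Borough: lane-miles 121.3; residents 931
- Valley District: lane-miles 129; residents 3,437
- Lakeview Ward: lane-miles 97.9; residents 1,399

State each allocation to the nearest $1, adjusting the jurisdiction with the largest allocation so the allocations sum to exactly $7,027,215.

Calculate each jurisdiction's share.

Totals — lane-miles 348.2, residents 5,767.
Combined weights (75% lane-miles + 25% residents): East Borough 0.3016; Valley District 0.4269; Lakeview Ward 0.2715.
Proportional shares: East Borough 2,119,627.27; Valley District 2,999,579.59; Lakeview Ward 1,908,008.15.
At nearest $1: East Borough $2,119,627; Valley District $2,999,580; Lakeview Ward $1,908,008. Sum = $7,027,215.
Sum already equals the total — no adjustment.

East Borough: $2,119,627; Valley District: $2,999,580; Lakeview Ward: $1,908,008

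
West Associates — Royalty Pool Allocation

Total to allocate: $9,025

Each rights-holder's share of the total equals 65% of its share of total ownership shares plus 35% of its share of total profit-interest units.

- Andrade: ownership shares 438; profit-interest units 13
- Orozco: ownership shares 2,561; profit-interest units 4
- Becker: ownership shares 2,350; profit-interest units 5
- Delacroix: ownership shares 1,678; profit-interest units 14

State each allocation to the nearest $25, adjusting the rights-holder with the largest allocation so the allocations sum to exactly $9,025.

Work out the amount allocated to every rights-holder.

Ownership shares total 7,027; profit-interest units total 36.
Composite weights (65% ownership shares + 35% profit-interest units): Andrade 0.1669; Orozco 0.2758; Becker 0.2660; Delacroix 0.2913.
Raw shares: Andrade 1,506.31; Orozco 2,488.94; Becker 2,400.53; Delacroix 2,629.22.
At nearest $25: Andrade $1,500; Orozco $2,500; Becker $2,400; Delacroix $2,625. Sum = $9,025.
No rounding difference to absorb.

Andrade: $1,500 · Orozco: $2,500 · Becker: $2,400 · Delacroix: $2,625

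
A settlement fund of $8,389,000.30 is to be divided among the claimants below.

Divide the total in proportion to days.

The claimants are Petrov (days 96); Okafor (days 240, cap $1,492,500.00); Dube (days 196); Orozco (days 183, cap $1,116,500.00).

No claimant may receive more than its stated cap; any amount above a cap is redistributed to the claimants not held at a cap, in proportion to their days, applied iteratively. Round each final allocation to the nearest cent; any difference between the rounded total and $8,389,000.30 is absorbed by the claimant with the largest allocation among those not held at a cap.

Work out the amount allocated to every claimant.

Days total: 715.
Unconstrained shares: Petrov 1,126,355.28503; Okafor 2,815,888.2126; Dube 2,299,642.0403; Orozco 2,147,114.7621.
Cap binds for Okafor ($1,492,500.00), Orozco ($1,116,500.00); residual $5,780,000.30 reallocated over remaining days 292.
Redistributed shares: Petrov 1,900,274.0712 → $1,900,274.07; Dube 3,879,726.2288 → $3,879,726.23.

Petrov: $1,900,274.07 | Okafor: $1,492,500.00 | Dube: $3,879,726.23 | Orozco: $1,116,500.00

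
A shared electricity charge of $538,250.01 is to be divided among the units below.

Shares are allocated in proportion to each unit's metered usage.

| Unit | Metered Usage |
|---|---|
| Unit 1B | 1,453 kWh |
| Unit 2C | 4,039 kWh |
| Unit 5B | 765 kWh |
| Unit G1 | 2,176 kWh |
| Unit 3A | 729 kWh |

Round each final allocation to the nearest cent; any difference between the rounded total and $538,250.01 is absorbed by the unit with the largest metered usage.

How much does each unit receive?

Unit 1B: $85,360.98; Unit 2C: $237,283.53; Unit 5B: $44,942.29; Unit G1: $127,835.85; Unit 3A: $42,827.36

Sum of metered usage: 1,453 + 4,039 + 765 + 2,176 + 729 = 9,162.
Raw shares: Unit 1B 85,360.9763; Unit 2C 237,283.5397; Unit 5B 44,942.2896; Unit G1 127,835.8461; Unit 3A 42,827.3584.
At nearest cent: Unit 1B $85,360.98; Unit 2C $237,283.54; Unit 5B $44,942.29; Unit G1 $127,835.85; Unit 3A $42,827.36. Sum = $538,250.02.
Difference $538,250.01 − $538,250.02 = −$0.01 applied to largest metered usage (Unit 2C): Unit 2C becomes $237,283.53.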